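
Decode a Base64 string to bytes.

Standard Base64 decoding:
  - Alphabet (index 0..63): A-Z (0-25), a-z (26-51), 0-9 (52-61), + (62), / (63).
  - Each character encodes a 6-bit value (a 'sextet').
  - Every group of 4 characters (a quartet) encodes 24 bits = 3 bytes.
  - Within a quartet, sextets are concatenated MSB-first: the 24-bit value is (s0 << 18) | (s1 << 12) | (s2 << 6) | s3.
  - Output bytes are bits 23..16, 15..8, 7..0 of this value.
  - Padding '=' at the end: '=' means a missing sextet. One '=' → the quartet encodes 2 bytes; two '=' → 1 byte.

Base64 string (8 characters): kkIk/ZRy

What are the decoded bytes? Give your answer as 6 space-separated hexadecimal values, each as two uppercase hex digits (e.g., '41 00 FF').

After char 0 ('k'=36): chars_in_quartet=1 acc=0x24 bytes_emitted=0
After char 1 ('k'=36): chars_in_quartet=2 acc=0x924 bytes_emitted=0
After char 2 ('I'=8): chars_in_quartet=3 acc=0x24908 bytes_emitted=0
After char 3 ('k'=36): chars_in_quartet=4 acc=0x924224 -> emit 92 42 24, reset; bytes_emitted=3
After char 4 ('/'=63): chars_in_quartet=1 acc=0x3F bytes_emitted=3
After char 5 ('Z'=25): chars_in_quartet=2 acc=0xFD9 bytes_emitted=3
After char 6 ('R'=17): chars_in_quartet=3 acc=0x3F651 bytes_emitted=3
After char 7 ('y'=50): chars_in_quartet=4 acc=0xFD9472 -> emit FD 94 72, reset; bytes_emitted=6

Answer: 92 42 24 FD 94 72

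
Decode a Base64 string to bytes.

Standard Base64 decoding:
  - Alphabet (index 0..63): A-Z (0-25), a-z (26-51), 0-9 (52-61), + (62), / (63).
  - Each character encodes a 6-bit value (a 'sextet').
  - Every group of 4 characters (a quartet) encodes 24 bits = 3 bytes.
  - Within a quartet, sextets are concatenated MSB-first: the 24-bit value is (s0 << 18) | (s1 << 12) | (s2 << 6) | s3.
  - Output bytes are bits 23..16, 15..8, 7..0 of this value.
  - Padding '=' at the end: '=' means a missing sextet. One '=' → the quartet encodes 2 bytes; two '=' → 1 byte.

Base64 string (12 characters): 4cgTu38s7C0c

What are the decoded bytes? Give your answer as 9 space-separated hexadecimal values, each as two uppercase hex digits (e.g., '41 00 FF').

Answer: E1 C8 13 BB 7F 2C EC 2D 1C

Derivation:
After char 0 ('4'=56): chars_in_quartet=1 acc=0x38 bytes_emitted=0
After char 1 ('c'=28): chars_in_quartet=2 acc=0xE1C bytes_emitted=0
After char 2 ('g'=32): chars_in_quartet=3 acc=0x38720 bytes_emitted=0
After char 3 ('T'=19): chars_in_quartet=4 acc=0xE1C813 -> emit E1 C8 13, reset; bytes_emitted=3
After char 4 ('u'=46): chars_in_quartet=1 acc=0x2E bytes_emitted=3
After char 5 ('3'=55): chars_in_quartet=2 acc=0xBB7 bytes_emitted=3
After char 6 ('8'=60): chars_in_quartet=3 acc=0x2EDFC bytes_emitted=3
After char 7 ('s'=44): chars_in_quartet=4 acc=0xBB7F2C -> emit BB 7F 2C, reset; bytes_emitted=6
After char 8 ('7'=59): chars_in_quartet=1 acc=0x3B bytes_emitted=6
After char 9 ('C'=2): chars_in_quartet=2 acc=0xEC2 bytes_emitted=6
After char 10 ('0'=52): chars_in_quartet=3 acc=0x3B0B4 bytes_emitted=6
After char 11 ('c'=28): chars_in_quartet=4 acc=0xEC2D1C -> emit EC 2D 1C, reset; bytes_emitted=9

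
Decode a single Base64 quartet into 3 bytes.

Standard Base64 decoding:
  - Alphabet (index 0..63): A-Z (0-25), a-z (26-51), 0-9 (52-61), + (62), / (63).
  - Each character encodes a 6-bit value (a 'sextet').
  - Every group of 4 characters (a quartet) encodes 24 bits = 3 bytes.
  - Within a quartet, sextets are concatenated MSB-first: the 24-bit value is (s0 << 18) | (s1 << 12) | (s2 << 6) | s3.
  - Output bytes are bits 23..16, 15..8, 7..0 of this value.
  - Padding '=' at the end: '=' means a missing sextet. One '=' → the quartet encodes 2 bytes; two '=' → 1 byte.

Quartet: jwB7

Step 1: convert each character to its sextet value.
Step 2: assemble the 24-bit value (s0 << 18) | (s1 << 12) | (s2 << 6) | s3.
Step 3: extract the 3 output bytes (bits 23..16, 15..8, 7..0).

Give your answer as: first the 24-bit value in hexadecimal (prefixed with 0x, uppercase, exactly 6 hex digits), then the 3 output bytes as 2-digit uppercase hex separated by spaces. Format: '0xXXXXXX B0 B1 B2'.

Sextets: j=35, w=48, B=1, 7=59
24-bit: (35<<18) | (48<<12) | (1<<6) | 59
      = 0x8C0000 | 0x030000 | 0x000040 | 0x00003B
      = 0x8F007B
Bytes: (v>>16)&0xFF=8F, (v>>8)&0xFF=00, v&0xFF=7B

Answer: 0x8F007B 8F 00 7B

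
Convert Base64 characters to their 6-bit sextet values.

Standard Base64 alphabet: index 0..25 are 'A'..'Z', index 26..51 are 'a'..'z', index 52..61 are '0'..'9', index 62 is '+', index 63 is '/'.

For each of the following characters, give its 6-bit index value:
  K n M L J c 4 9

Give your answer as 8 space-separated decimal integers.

'K': A..Z range, ord('K') − ord('A') = 10
'n': a..z range, 26 + ord('n') − ord('a') = 39
'M': A..Z range, ord('M') − ord('A') = 12
'L': A..Z range, ord('L') − ord('A') = 11
'J': A..Z range, ord('J') − ord('A') = 9
'c': a..z range, 26 + ord('c') − ord('a') = 28
'4': 0..9 range, 52 + ord('4') − ord('0') = 56
'9': 0..9 range, 52 + ord('9') − ord('0') = 61

Answer: 10 39 12 11 9 28 56 61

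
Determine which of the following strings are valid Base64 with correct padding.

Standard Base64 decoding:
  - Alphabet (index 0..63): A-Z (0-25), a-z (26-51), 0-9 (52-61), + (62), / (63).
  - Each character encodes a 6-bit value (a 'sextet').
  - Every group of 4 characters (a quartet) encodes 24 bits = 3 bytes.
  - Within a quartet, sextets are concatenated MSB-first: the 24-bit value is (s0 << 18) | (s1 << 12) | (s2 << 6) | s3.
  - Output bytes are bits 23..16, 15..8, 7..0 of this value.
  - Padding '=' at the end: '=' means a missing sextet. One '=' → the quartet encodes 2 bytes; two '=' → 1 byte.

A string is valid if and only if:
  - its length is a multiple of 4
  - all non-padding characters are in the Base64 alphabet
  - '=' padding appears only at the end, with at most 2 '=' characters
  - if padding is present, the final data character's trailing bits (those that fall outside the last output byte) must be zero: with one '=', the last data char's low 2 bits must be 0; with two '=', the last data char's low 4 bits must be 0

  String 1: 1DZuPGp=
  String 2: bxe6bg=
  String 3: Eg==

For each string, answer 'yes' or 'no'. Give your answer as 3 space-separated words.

String 1: '1DZuPGp=' → invalid (bad trailing bits)
String 2: 'bxe6bg=' → invalid (len=7 not mult of 4)
String 3: 'Eg==' → valid

Answer: no no yes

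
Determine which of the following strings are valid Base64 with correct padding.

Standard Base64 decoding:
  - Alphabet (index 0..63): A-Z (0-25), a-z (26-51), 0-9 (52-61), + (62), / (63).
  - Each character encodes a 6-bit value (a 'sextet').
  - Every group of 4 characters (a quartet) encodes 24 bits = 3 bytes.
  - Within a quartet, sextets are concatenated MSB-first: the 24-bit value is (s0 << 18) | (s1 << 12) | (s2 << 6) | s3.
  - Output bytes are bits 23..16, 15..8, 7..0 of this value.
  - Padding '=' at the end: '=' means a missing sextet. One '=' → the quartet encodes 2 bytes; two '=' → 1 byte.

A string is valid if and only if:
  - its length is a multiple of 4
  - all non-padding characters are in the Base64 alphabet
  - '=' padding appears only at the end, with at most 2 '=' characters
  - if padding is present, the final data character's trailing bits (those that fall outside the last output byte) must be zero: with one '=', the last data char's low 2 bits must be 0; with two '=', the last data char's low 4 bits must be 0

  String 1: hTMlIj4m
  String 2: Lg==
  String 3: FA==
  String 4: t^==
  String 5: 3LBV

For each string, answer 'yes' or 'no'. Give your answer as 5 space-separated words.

String 1: 'hTMlIj4m' → valid
String 2: 'Lg==' → valid
String 3: 'FA==' → valid
String 4: 't^==' → invalid (bad char(s): ['^'])
String 5: '3LBV' → valid

Answer: yes yes yes no yes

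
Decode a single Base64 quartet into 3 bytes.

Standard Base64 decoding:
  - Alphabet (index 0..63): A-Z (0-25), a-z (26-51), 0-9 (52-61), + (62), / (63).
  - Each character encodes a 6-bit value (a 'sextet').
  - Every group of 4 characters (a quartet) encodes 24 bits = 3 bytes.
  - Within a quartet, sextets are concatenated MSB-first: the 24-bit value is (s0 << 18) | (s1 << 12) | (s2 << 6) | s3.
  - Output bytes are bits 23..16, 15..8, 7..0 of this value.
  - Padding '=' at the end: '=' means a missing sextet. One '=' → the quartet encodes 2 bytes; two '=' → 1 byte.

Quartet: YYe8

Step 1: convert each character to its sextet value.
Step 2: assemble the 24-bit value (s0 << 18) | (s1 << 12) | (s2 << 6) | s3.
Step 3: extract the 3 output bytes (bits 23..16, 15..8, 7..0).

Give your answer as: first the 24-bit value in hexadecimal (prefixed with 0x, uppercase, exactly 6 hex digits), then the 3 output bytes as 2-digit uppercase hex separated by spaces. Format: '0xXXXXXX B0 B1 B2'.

Sextets: Y=24, Y=24, e=30, 8=60
24-bit: (24<<18) | (24<<12) | (30<<6) | 60
      = 0x600000 | 0x018000 | 0x000780 | 0x00003C
      = 0x6187BC
Bytes: (v>>16)&0xFF=61, (v>>8)&0xFF=87, v&0xFF=BC

Answer: 0x6187BC 61 87 BC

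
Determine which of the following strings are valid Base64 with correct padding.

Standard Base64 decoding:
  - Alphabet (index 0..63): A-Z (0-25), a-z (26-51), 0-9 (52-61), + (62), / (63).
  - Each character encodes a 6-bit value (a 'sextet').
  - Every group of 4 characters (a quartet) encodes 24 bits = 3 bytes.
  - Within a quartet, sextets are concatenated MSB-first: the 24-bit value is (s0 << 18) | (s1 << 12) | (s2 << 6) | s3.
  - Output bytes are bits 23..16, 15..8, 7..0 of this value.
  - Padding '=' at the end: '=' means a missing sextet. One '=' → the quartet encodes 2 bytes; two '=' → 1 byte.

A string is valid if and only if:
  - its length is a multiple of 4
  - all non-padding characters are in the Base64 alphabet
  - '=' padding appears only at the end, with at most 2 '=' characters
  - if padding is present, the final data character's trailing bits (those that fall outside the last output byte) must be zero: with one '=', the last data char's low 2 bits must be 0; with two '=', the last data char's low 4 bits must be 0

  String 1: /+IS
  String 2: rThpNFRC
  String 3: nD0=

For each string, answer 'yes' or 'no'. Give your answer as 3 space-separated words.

String 1: '/+IS' → valid
String 2: 'rThpNFRC' → valid
String 3: 'nD0=' → valid

Answer: yes yes yes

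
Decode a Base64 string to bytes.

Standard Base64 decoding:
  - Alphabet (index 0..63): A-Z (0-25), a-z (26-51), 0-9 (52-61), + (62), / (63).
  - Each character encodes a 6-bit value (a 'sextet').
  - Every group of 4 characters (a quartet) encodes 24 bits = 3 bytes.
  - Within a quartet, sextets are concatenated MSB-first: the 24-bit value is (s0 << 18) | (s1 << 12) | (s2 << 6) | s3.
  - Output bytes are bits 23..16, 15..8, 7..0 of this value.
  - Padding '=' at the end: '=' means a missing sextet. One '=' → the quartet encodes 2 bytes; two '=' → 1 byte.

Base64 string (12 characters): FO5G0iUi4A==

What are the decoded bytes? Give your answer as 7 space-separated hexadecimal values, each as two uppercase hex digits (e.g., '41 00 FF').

Answer: 14 EE 46 D2 25 22 E0

Derivation:
After char 0 ('F'=5): chars_in_quartet=1 acc=0x5 bytes_emitted=0
After char 1 ('O'=14): chars_in_quartet=2 acc=0x14E bytes_emitted=0
After char 2 ('5'=57): chars_in_quartet=3 acc=0x53B9 bytes_emitted=0
After char 3 ('G'=6): chars_in_quartet=4 acc=0x14EE46 -> emit 14 EE 46, reset; bytes_emitted=3
After char 4 ('0'=52): chars_in_quartet=1 acc=0x34 bytes_emitted=3
After char 5 ('i'=34): chars_in_quartet=2 acc=0xD22 bytes_emitted=3
After char 6 ('U'=20): chars_in_quartet=3 acc=0x34894 bytes_emitted=3
After char 7 ('i'=34): chars_in_quartet=4 acc=0xD22522 -> emit D2 25 22, reset; bytes_emitted=6
After char 8 ('4'=56): chars_in_quartet=1 acc=0x38 bytes_emitted=6
After char 9 ('A'=0): chars_in_quartet=2 acc=0xE00 bytes_emitted=6
Padding '==': partial quartet acc=0xE00 -> emit E0; bytes_emitted=7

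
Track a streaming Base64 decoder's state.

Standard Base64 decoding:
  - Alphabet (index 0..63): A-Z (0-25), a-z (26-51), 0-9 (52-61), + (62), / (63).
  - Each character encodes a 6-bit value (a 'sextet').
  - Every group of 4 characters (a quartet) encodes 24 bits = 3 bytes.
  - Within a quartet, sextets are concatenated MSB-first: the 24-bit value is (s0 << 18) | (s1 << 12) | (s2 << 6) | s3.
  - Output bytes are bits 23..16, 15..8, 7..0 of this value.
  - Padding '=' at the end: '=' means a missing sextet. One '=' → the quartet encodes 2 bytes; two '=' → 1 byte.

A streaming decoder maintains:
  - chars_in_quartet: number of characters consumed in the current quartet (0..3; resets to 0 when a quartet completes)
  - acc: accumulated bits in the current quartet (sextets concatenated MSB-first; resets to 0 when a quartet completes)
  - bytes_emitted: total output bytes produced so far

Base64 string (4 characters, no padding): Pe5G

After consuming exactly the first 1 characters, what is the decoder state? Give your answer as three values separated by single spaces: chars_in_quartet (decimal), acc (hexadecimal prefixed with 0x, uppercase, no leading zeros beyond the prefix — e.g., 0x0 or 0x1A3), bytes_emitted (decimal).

Answer: 1 0xF 0

Derivation:
After char 0 ('P'=15): chars_in_quartet=1 acc=0xF bytes_emitted=0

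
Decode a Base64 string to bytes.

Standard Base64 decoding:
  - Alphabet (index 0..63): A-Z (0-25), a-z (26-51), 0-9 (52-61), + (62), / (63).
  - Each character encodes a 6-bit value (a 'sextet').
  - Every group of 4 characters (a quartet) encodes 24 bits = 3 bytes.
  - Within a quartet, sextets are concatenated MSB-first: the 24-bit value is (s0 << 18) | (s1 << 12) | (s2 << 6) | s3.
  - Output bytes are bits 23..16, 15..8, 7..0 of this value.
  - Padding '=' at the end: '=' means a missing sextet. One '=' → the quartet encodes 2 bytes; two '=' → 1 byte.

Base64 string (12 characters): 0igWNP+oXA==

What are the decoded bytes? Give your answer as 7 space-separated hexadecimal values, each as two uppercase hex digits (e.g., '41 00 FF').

After char 0 ('0'=52): chars_in_quartet=1 acc=0x34 bytes_emitted=0
After char 1 ('i'=34): chars_in_quartet=2 acc=0xD22 bytes_emitted=0
After char 2 ('g'=32): chars_in_quartet=3 acc=0x348A0 bytes_emitted=0
After char 3 ('W'=22): chars_in_quartet=4 acc=0xD22816 -> emit D2 28 16, reset; bytes_emitted=3
After char 4 ('N'=13): chars_in_quartet=1 acc=0xD bytes_emitted=3
After char 5 ('P'=15): chars_in_quartet=2 acc=0x34F bytes_emitted=3
After char 6 ('+'=62): chars_in_quartet=3 acc=0xD3FE bytes_emitted=3
After char 7 ('o'=40): chars_in_quartet=4 acc=0x34FFA8 -> emit 34 FF A8, reset; bytes_emitted=6
After char 8 ('X'=23): chars_in_quartet=1 acc=0x17 bytes_emitted=6
After char 9 ('A'=0): chars_in_quartet=2 acc=0x5C0 bytes_emitted=6
Padding '==': partial quartet acc=0x5C0 -> emit 5C; bytes_emitted=7

Answer: D2 28 16 34 FF A8 5C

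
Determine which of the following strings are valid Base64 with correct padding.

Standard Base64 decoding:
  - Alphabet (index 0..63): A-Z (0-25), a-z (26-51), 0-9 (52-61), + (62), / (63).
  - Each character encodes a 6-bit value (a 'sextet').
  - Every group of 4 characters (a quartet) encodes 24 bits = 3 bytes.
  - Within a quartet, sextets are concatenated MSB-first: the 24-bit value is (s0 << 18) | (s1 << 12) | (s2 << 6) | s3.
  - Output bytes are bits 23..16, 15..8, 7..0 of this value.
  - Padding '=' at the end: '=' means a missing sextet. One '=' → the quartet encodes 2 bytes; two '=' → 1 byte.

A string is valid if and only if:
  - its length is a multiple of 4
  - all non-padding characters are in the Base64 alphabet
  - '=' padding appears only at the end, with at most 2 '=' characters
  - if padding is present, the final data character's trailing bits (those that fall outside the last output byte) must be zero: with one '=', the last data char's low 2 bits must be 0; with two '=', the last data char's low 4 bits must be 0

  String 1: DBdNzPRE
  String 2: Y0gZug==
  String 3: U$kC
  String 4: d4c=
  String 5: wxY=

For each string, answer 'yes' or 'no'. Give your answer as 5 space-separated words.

String 1: 'DBdNzPRE' → valid
String 2: 'Y0gZug==' → valid
String 3: 'U$kC' → invalid (bad char(s): ['$'])
String 4: 'd4c=' → valid
String 5: 'wxY=' → valid

Answer: yes yes no yes yes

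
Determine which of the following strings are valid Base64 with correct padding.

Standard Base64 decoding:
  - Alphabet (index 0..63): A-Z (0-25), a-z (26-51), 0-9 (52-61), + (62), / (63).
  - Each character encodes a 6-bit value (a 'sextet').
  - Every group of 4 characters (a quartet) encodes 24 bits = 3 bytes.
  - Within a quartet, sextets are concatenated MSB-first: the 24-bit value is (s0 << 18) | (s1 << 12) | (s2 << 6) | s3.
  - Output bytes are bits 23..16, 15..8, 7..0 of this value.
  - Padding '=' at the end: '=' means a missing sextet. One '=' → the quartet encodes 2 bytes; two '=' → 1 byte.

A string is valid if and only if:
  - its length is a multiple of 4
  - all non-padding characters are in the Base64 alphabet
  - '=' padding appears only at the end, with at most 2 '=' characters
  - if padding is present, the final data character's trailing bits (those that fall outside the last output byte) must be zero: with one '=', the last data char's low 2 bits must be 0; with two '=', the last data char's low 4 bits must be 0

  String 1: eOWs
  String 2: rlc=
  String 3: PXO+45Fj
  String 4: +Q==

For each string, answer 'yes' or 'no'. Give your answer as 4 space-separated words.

String 1: 'eOWs' → valid
String 2: 'rlc=' → valid
String 3: 'PXO+45Fj' → valid
String 4: '+Q==' → valid

Answer: yes yes yes yes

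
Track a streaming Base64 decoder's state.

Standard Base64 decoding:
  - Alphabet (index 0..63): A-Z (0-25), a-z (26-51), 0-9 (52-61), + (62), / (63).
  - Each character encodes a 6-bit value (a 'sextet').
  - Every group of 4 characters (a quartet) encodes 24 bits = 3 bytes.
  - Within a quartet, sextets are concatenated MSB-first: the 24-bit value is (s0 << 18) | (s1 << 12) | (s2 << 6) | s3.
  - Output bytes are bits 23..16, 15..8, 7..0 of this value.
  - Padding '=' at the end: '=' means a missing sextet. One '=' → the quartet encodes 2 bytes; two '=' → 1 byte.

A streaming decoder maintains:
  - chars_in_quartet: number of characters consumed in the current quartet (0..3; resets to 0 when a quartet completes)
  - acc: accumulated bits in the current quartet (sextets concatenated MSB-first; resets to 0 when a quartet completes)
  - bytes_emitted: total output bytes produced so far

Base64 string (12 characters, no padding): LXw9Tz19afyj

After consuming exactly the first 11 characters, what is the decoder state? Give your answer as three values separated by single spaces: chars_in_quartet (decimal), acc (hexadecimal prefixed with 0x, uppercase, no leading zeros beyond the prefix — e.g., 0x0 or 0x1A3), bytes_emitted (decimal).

After char 0 ('L'=11): chars_in_quartet=1 acc=0xB bytes_emitted=0
After char 1 ('X'=23): chars_in_quartet=2 acc=0x2D7 bytes_emitted=0
After char 2 ('w'=48): chars_in_quartet=3 acc=0xB5F0 bytes_emitted=0
After char 3 ('9'=61): chars_in_quartet=4 acc=0x2D7C3D -> emit 2D 7C 3D, reset; bytes_emitted=3
After char 4 ('T'=19): chars_in_quartet=1 acc=0x13 bytes_emitted=3
After char 5 ('z'=51): chars_in_quartet=2 acc=0x4F3 bytes_emitted=3
After char 6 ('1'=53): chars_in_quartet=3 acc=0x13CF5 bytes_emitted=3
After char 7 ('9'=61): chars_in_quartet=4 acc=0x4F3D7D -> emit 4F 3D 7D, reset; bytes_emitted=6
After char 8 ('a'=26): chars_in_quartet=1 acc=0x1A bytes_emitted=6
After char 9 ('f'=31): chars_in_quartet=2 acc=0x69F bytes_emitted=6
After char 10 ('y'=50): chars_in_quartet=3 acc=0x1A7F2 bytes_emitted=6

Answer: 3 0x1A7F2 6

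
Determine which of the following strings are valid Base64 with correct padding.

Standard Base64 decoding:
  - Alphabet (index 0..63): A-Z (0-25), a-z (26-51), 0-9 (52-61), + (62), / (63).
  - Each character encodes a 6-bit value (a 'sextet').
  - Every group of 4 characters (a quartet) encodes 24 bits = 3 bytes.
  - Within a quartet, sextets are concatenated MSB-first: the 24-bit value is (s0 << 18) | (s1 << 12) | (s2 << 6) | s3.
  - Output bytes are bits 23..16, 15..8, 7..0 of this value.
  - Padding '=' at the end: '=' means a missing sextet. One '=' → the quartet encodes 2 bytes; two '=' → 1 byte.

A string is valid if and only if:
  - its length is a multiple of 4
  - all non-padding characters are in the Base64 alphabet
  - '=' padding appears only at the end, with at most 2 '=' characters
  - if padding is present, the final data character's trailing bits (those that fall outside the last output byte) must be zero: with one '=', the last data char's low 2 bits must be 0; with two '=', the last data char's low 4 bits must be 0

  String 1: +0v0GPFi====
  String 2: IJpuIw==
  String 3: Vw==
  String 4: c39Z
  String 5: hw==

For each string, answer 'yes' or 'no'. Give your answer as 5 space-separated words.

String 1: '+0v0GPFi====' → invalid (4 pad chars (max 2))
String 2: 'IJpuIw==' → valid
String 3: 'Vw==' → valid
String 4: 'c39Z' → valid
String 5: 'hw==' → valid

Answer: no yes yes yes yes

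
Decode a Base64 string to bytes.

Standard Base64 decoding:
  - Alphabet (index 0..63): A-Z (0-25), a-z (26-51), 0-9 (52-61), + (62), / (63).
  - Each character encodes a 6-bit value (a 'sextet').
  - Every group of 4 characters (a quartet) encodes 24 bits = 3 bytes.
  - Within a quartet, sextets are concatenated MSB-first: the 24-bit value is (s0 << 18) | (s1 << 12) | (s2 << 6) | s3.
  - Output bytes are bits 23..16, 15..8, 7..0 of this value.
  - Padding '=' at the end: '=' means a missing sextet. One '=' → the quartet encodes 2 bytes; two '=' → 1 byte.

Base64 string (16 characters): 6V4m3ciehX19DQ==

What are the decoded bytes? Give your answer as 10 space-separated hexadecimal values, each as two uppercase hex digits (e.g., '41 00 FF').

Answer: E9 5E 26 DD C8 9E 85 7D 7D 0D

Derivation:
After char 0 ('6'=58): chars_in_quartet=1 acc=0x3A bytes_emitted=0
After char 1 ('V'=21): chars_in_quartet=2 acc=0xE95 bytes_emitted=0
After char 2 ('4'=56): chars_in_quartet=3 acc=0x3A578 bytes_emitted=0
After char 3 ('m'=38): chars_in_quartet=4 acc=0xE95E26 -> emit E9 5E 26, reset; bytes_emitted=3
After char 4 ('3'=55): chars_in_quartet=1 acc=0x37 bytes_emitted=3
After char 5 ('c'=28): chars_in_quartet=2 acc=0xDDC bytes_emitted=3
After char 6 ('i'=34): chars_in_quartet=3 acc=0x37722 bytes_emitted=3
After char 7 ('e'=30): chars_in_quartet=4 acc=0xDDC89E -> emit DD C8 9E, reset; bytes_emitted=6
After char 8 ('h'=33): chars_in_quartet=1 acc=0x21 bytes_emitted=6
After char 9 ('X'=23): chars_in_quartet=2 acc=0x857 bytes_emitted=6
After char 10 ('1'=53): chars_in_quartet=3 acc=0x215F5 bytes_emitted=6
After char 11 ('9'=61): chars_in_quartet=4 acc=0x857D7D -> emit 85 7D 7D, reset; bytes_emitted=9
After char 12 ('D'=3): chars_in_quartet=1 acc=0x3 bytes_emitted=9
After char 13 ('Q'=16): chars_in_quartet=2 acc=0xD0 bytes_emitted=9
Padding '==': partial quartet acc=0xD0 -> emit 0D; bytes_emitted=10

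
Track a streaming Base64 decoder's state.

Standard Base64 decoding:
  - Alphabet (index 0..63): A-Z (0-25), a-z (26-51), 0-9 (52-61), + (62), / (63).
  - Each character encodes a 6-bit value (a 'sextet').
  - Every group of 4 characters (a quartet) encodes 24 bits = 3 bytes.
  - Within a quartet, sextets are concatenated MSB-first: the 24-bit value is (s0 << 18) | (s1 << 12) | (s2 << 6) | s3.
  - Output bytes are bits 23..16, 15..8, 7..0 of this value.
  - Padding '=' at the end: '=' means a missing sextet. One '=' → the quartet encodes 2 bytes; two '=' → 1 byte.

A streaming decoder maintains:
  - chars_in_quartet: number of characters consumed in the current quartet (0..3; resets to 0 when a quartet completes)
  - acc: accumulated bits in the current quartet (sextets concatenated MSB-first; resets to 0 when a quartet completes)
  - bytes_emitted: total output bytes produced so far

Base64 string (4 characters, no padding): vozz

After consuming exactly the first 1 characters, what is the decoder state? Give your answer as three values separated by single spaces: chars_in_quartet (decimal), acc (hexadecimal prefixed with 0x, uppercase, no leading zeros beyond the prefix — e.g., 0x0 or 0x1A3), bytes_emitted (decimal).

Answer: 1 0x2F 0

Derivation:
After char 0 ('v'=47): chars_in_quartet=1 acc=0x2F bytes_emitted=0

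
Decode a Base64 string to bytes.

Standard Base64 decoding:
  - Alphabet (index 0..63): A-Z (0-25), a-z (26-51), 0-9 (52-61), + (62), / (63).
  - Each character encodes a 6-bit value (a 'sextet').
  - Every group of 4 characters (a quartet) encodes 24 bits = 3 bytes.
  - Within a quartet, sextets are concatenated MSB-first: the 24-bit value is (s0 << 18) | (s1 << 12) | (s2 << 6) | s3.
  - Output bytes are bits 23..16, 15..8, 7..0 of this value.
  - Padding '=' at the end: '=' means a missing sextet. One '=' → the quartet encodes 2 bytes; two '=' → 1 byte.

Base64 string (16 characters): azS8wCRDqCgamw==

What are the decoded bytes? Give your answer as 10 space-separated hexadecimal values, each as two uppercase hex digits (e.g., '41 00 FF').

After char 0 ('a'=26): chars_in_quartet=1 acc=0x1A bytes_emitted=0
After char 1 ('z'=51): chars_in_quartet=2 acc=0x6B3 bytes_emitted=0
After char 2 ('S'=18): chars_in_quartet=3 acc=0x1ACD2 bytes_emitted=0
After char 3 ('8'=60): chars_in_quartet=4 acc=0x6B34BC -> emit 6B 34 BC, reset; bytes_emitted=3
After char 4 ('w'=48): chars_in_quartet=1 acc=0x30 bytes_emitted=3
After char 5 ('C'=2): chars_in_quartet=2 acc=0xC02 bytes_emitted=3
After char 6 ('R'=17): chars_in_quartet=3 acc=0x30091 bytes_emitted=3
After char 7 ('D'=3): chars_in_quartet=4 acc=0xC02443 -> emit C0 24 43, reset; bytes_emitted=6
After char 8 ('q'=42): chars_in_quartet=1 acc=0x2A bytes_emitted=6
After char 9 ('C'=2): chars_in_quartet=2 acc=0xA82 bytes_emitted=6
After char 10 ('g'=32): chars_in_quartet=3 acc=0x2A0A0 bytes_emitted=6
After char 11 ('a'=26): chars_in_quartet=4 acc=0xA8281A -> emit A8 28 1A, reset; bytes_emitted=9
After char 12 ('m'=38): chars_in_quartet=1 acc=0x26 bytes_emitted=9
After char 13 ('w'=48): chars_in_quartet=2 acc=0x9B0 bytes_emitted=9
Padding '==': partial quartet acc=0x9B0 -> emit 9B; bytes_emitted=10

Answer: 6B 34 BC C0 24 43 A8 28 1A 9B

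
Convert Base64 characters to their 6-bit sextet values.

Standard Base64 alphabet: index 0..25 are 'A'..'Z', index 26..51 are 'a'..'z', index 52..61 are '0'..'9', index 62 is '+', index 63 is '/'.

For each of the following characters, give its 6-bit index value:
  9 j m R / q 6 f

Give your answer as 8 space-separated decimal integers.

'9': 0..9 range, 52 + ord('9') − ord('0') = 61
'j': a..z range, 26 + ord('j') − ord('a') = 35
'm': a..z range, 26 + ord('m') − ord('a') = 38
'R': A..Z range, ord('R') − ord('A') = 17
'/': index 63
'q': a..z range, 26 + ord('q') − ord('a') = 42
'6': 0..9 range, 52 + ord('6') − ord('0') = 58
'f': a..z range, 26 + ord('f') − ord('a') = 31

Answer: 61 35 38 17 63 42 58 31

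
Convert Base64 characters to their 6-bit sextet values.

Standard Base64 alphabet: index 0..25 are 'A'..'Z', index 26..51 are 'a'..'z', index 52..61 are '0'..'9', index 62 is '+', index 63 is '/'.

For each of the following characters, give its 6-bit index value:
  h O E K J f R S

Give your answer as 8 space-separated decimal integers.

'h': a..z range, 26 + ord('h') − ord('a') = 33
'O': A..Z range, ord('O') − ord('A') = 14
'E': A..Z range, ord('E') − ord('A') = 4
'K': A..Z range, ord('K') − ord('A') = 10
'J': A..Z range, ord('J') − ord('A') = 9
'f': a..z range, 26 + ord('f') − ord('a') = 31
'R': A..Z range, ord('R') − ord('A') = 17
'S': A..Z range, ord('S') − ord('A') = 18

Answer: 33 14 4 10 9 31 17 18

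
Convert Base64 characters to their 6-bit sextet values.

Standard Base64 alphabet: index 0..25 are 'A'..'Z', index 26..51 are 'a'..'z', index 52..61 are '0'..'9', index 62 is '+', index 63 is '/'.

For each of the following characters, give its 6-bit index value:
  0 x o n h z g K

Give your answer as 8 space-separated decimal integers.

'0': 0..9 range, 52 + ord('0') − ord('0') = 52
'x': a..z range, 26 + ord('x') − ord('a') = 49
'o': a..z range, 26 + ord('o') − ord('a') = 40
'n': a..z range, 26 + ord('n') − ord('a') = 39
'h': a..z range, 26 + ord('h') − ord('a') = 33
'z': a..z range, 26 + ord('z') − ord('a') = 51
'g': a..z range, 26 + ord('g') − ord('a') = 32
'K': A..Z range, ord('K') − ord('A') = 10

Answer: 52 49 40 39 33 51 32 10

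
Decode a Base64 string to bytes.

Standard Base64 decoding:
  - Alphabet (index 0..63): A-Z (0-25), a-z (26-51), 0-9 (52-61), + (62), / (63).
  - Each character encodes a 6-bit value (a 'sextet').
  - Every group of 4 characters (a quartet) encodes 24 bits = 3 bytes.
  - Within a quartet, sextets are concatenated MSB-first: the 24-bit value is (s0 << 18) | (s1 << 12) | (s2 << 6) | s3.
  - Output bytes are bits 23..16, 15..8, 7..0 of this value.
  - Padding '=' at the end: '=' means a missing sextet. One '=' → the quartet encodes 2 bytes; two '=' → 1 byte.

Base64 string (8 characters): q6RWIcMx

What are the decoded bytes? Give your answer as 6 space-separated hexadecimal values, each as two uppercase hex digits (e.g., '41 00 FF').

After char 0 ('q'=42): chars_in_quartet=1 acc=0x2A bytes_emitted=0
After char 1 ('6'=58): chars_in_quartet=2 acc=0xABA bytes_emitted=0
After char 2 ('R'=17): chars_in_quartet=3 acc=0x2AE91 bytes_emitted=0
After char 3 ('W'=22): chars_in_quartet=4 acc=0xABA456 -> emit AB A4 56, reset; bytes_emitted=3
After char 4 ('I'=8): chars_in_quartet=1 acc=0x8 bytes_emitted=3
After char 5 ('c'=28): chars_in_quartet=2 acc=0x21C bytes_emitted=3
After char 6 ('M'=12): chars_in_quartet=3 acc=0x870C bytes_emitted=3
After char 7 ('x'=49): chars_in_quartet=4 acc=0x21C331 -> emit 21 C3 31, reset; bytes_emitted=6

Answer: AB A4 56 21 C3 31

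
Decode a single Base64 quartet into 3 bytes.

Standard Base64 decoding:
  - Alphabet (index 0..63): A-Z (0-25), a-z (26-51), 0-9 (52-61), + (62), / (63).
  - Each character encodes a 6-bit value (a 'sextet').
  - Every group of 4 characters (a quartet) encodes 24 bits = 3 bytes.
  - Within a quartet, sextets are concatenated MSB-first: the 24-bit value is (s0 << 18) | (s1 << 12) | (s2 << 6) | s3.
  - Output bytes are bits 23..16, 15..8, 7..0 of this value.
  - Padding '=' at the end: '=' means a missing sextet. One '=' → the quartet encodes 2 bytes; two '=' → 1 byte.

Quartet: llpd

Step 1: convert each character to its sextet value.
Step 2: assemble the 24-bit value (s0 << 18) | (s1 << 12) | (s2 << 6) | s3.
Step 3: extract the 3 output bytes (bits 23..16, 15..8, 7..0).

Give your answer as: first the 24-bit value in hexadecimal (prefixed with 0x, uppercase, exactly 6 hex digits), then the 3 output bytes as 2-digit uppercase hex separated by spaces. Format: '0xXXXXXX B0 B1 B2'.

Answer: 0x965A5D 96 5A 5D

Derivation:
Sextets: l=37, l=37, p=41, d=29
24-bit: (37<<18) | (37<<12) | (41<<6) | 29
      = 0x940000 | 0x025000 | 0x000A40 | 0x00001D
      = 0x965A5D
Bytes: (v>>16)&0xFF=96, (v>>8)&0xFF=5A, v&0xFF=5D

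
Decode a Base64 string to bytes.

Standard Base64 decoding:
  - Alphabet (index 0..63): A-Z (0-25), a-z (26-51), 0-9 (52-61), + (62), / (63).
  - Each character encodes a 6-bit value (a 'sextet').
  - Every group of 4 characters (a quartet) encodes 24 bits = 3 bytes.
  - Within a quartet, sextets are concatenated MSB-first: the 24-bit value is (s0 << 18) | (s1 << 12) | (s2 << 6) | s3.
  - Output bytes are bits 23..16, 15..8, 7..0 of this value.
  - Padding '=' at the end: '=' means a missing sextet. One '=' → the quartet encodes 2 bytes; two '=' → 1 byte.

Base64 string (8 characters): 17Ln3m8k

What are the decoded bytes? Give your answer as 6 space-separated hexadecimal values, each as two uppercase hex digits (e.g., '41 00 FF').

Answer: D7 B2 E7 DE 6F 24

Derivation:
After char 0 ('1'=53): chars_in_quartet=1 acc=0x35 bytes_emitted=0
After char 1 ('7'=59): chars_in_quartet=2 acc=0xD7B bytes_emitted=0
After char 2 ('L'=11): chars_in_quartet=3 acc=0x35ECB bytes_emitted=0
After char 3 ('n'=39): chars_in_quartet=4 acc=0xD7B2E7 -> emit D7 B2 E7, reset; bytes_emitted=3
After char 4 ('3'=55): chars_in_quartet=1 acc=0x37 bytes_emitted=3
After char 5 ('m'=38): chars_in_quartet=2 acc=0xDE6 bytes_emitted=3
After char 6 ('8'=60): chars_in_quartet=3 acc=0x379BC bytes_emitted=3
After char 7 ('k'=36): chars_in_quartet=4 acc=0xDE6F24 -> emit DE 6F 24, reset; bytes_emitted=6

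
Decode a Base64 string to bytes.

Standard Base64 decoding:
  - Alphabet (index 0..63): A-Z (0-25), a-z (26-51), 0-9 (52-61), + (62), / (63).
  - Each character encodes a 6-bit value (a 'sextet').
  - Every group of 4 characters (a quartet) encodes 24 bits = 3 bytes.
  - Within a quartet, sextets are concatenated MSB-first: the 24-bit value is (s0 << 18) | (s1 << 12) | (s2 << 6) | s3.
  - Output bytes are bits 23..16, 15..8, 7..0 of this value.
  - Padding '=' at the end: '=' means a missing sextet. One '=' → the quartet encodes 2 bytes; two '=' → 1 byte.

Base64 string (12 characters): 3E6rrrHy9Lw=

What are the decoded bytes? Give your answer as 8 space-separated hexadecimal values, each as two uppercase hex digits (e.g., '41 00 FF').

After char 0 ('3'=55): chars_in_quartet=1 acc=0x37 bytes_emitted=0
After char 1 ('E'=4): chars_in_quartet=2 acc=0xDC4 bytes_emitted=0
After char 2 ('6'=58): chars_in_quartet=3 acc=0x3713A bytes_emitted=0
After char 3 ('r'=43): chars_in_quartet=4 acc=0xDC4EAB -> emit DC 4E AB, reset; bytes_emitted=3
After char 4 ('r'=43): chars_in_quartet=1 acc=0x2B bytes_emitted=3
After char 5 ('r'=43): chars_in_quartet=2 acc=0xAEB bytes_emitted=3
After char 6 ('H'=7): chars_in_quartet=3 acc=0x2BAC7 bytes_emitted=3
After char 7 ('y'=50): chars_in_quartet=4 acc=0xAEB1F2 -> emit AE B1 F2, reset; bytes_emitted=6
After char 8 ('9'=61): chars_in_quartet=1 acc=0x3D bytes_emitted=6
After char 9 ('L'=11): chars_in_quartet=2 acc=0xF4B bytes_emitted=6
After char 10 ('w'=48): chars_in_quartet=3 acc=0x3D2F0 bytes_emitted=6
Padding '=': partial quartet acc=0x3D2F0 -> emit F4 BC; bytes_emitted=8

Answer: DC 4E AB AE B1 F2 F4 BC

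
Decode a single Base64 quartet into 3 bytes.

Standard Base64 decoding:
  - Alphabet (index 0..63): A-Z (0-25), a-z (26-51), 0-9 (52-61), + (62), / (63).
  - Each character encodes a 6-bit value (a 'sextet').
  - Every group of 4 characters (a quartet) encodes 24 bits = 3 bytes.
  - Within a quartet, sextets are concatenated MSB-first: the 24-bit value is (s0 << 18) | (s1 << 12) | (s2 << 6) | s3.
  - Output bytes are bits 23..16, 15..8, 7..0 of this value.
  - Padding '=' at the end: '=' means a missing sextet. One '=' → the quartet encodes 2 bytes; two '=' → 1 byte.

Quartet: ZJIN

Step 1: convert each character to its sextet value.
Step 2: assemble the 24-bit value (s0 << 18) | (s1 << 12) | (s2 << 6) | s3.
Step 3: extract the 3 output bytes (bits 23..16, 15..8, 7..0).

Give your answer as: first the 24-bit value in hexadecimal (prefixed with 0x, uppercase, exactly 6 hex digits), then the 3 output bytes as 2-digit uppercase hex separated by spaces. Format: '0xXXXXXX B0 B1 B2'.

Answer: 0x64920D 64 92 0D

Derivation:
Sextets: Z=25, J=9, I=8, N=13
24-bit: (25<<18) | (9<<12) | (8<<6) | 13
      = 0x640000 | 0x009000 | 0x000200 | 0x00000D
      = 0x64920D
Bytes: (v>>16)&0xFF=64, (v>>8)&0xFF=92, v&0xFF=0D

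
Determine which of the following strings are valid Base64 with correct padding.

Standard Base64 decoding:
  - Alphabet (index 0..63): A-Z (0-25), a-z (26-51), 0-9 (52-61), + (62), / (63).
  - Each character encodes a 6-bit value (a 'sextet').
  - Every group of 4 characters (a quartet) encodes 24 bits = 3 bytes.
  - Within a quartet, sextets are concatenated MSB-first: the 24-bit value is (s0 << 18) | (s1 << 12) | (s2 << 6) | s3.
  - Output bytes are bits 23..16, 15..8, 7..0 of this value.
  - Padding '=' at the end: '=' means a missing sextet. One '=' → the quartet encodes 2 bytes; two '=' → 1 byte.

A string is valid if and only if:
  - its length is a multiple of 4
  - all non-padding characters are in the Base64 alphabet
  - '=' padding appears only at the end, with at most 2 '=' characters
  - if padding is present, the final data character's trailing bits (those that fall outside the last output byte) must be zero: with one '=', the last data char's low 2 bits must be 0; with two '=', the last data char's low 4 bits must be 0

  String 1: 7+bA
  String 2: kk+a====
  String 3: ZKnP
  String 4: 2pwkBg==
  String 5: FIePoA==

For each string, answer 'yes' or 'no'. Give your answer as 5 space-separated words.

Answer: yes no yes yes yes

Derivation:
String 1: '7+bA' → valid
String 2: 'kk+a====' → invalid (4 pad chars (max 2))
String 3: 'ZKnP' → valid
String 4: '2pwkBg==' → valid
String 5: 'FIePoA==' → valid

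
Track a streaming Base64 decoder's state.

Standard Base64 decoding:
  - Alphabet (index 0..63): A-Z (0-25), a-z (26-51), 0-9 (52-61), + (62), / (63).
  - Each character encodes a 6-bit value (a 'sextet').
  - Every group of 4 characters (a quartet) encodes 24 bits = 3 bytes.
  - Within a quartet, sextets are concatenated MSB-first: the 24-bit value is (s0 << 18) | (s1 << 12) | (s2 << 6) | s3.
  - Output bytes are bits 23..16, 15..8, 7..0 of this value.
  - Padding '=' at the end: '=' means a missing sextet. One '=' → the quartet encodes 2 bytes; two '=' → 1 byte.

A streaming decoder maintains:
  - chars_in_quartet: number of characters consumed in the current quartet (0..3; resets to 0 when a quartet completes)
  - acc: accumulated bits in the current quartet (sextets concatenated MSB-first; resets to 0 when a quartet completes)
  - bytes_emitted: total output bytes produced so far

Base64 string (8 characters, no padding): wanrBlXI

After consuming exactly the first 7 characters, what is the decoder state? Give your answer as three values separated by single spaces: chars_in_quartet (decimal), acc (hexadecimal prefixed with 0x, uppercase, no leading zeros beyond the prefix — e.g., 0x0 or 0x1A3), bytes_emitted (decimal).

Answer: 3 0x1957 3

Derivation:
After char 0 ('w'=48): chars_in_quartet=1 acc=0x30 bytes_emitted=0
After char 1 ('a'=26): chars_in_quartet=2 acc=0xC1A bytes_emitted=0
After char 2 ('n'=39): chars_in_quartet=3 acc=0x306A7 bytes_emitted=0
After char 3 ('r'=43): chars_in_quartet=4 acc=0xC1A9EB -> emit C1 A9 EB, reset; bytes_emitted=3
After char 4 ('B'=1): chars_in_quartet=1 acc=0x1 bytes_emitted=3
After char 5 ('l'=37): chars_in_quartet=2 acc=0x65 bytes_emitted=3
After char 6 ('X'=23): chars_in_quartet=3 acc=0x1957 bytes_emitted=3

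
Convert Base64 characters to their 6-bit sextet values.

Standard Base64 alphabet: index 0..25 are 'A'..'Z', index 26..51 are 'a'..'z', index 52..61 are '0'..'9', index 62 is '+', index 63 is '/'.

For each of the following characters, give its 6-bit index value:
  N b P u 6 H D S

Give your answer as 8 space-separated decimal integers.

'N': A..Z range, ord('N') − ord('A') = 13
'b': a..z range, 26 + ord('b') − ord('a') = 27
'P': A..Z range, ord('P') − ord('A') = 15
'u': a..z range, 26 + ord('u') − ord('a') = 46
'6': 0..9 range, 52 + ord('6') − ord('0') = 58
'H': A..Z range, ord('H') − ord('A') = 7
'D': A..Z range, ord('D') − ord('A') = 3
'S': A..Z range, ord('S') − ord('A') = 18

Answer: 13 27 15 46 58 7 3 18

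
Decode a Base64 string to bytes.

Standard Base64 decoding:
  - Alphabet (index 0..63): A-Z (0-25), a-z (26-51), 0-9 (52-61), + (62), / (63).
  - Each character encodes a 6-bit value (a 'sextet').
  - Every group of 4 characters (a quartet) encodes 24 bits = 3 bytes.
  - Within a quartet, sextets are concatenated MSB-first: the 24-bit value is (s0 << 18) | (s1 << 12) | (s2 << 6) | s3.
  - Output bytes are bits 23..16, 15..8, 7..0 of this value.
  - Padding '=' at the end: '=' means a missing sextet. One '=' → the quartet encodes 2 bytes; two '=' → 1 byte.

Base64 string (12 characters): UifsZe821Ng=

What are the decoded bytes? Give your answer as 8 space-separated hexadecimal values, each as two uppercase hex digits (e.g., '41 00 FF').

Answer: 52 27 EC 65 EF 36 D4 D8

Derivation:
After char 0 ('U'=20): chars_in_quartet=1 acc=0x14 bytes_emitted=0
After char 1 ('i'=34): chars_in_quartet=2 acc=0x522 bytes_emitted=0
After char 2 ('f'=31): chars_in_quartet=3 acc=0x1489F bytes_emitted=0
After char 3 ('s'=44): chars_in_quartet=4 acc=0x5227EC -> emit 52 27 EC, reset; bytes_emitted=3
After char 4 ('Z'=25): chars_in_quartet=1 acc=0x19 bytes_emitted=3
After char 5 ('e'=30): chars_in_quartet=2 acc=0x65E bytes_emitted=3
After char 6 ('8'=60): chars_in_quartet=3 acc=0x197BC bytes_emitted=3
After char 7 ('2'=54): chars_in_quartet=4 acc=0x65EF36 -> emit 65 EF 36, reset; bytes_emitted=6
After char 8 ('1'=53): chars_in_quartet=1 acc=0x35 bytes_emitted=6
After char 9 ('N'=13): chars_in_quartet=2 acc=0xD4D bytes_emitted=6
After char 10 ('g'=32): chars_in_quartet=3 acc=0x35360 bytes_emitted=6
Padding '=': partial quartet acc=0x35360 -> emit D4 D8; bytes_emitted=8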